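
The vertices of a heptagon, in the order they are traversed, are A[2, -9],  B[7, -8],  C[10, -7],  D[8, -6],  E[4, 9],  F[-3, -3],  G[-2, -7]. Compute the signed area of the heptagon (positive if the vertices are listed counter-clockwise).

116

Apply Gauss's area formula: 2A = Σ (x_i·y_{i+1} − x_{i+1}·y_i), indices taken mod 7.
A→B: (2)(-8) − (7)(-9) = 47
B→C: (7)(-7) − (10)(-8) = 31
C→D: (10)(-6) − (8)(-7) = -4
D→E: (8)(9) − (4)(-6) = 96
E→F: (4)(-3) − (-3)(9) = 15
F→G: (-3)(-7) − (-2)(-3) = 15
G→A: (-2)(-9) − (2)(-7) = 32
Σ = 232
Signed area = Σ/2 = 116 (positive ⇒ counter-clockwise traversal).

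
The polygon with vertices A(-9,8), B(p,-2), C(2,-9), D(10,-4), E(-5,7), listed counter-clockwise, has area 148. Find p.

The doubled signed area Σ (x_i y_{i+1} − x_{i+1} y_i) is linear in p.
With p=0 it equals 177; the coefficient of p is -17 (from the two edges through B).
So -17·p + 177 = 2·148 = 296 ⇒ p = -7.

-7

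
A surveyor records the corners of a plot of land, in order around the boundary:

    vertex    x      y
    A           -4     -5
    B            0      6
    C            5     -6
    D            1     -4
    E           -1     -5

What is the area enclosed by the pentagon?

Cross-terms: -24, -30, -14, -9, -15  ⇒  Σ = -92
Area = |Σ|/2 = 46.

46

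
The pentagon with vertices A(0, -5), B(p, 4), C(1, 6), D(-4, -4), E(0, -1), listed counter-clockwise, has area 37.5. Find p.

The doubled signed area Σ (x_i y_{i+1} − x_{i+1} y_i) is linear in p.
With p=0 it equals 20; the coefficient of p is 11 (from the two edges through B).
So 11·p + 20 = 2·37.5 = 75 ⇒ p = 5.

5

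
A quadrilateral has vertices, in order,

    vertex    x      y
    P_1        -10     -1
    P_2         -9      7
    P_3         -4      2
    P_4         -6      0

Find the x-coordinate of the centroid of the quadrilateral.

Apply the shoelace formula. First the cross-terms c_i = x_i·y_{i+1} − x_{i+1}·y_i:
  -79, 10, 12, 6  ⇒  2A = -51, A = -25.5.
Then Σ (x_i + x_{i+1})·c_i = 1155, so x̄ = 1155 / (6·(-25.5)) = -385/51.

-385/51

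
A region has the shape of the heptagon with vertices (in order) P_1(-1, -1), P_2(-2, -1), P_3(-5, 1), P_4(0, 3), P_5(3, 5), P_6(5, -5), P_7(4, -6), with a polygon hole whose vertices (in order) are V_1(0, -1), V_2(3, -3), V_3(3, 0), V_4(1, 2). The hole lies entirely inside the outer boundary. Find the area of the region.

Outer boundary:
Apply the shoelace formula: 2A = Σ (x_i·y_{i+1} − x_{i+1}·y_i), indices taken mod 7.
Σ = (-1) + (-7) + (-15) + (-9) + (-40) + (-10) + (-10) = -92
Area = |Σ|/2 = 46.
Hole:
Σ = (3) + (9) + (6) + (-1) = 17
Area = |Σ|/2 = 8.5.
Net area = 46 − 8.5 = 37.5.

37.5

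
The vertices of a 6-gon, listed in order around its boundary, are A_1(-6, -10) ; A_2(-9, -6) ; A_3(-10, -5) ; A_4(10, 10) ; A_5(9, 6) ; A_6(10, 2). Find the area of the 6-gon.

139.5

Apply the surveyor's formula: 2A = Σ (x_i·y_{i+1} − x_{i+1}·y_i), indices taken mod 6.
Σ = (-54) + (-15) + (-50) + (-30) + (-42) + (-88) = -279
Area = |Σ|/2 = 139.5.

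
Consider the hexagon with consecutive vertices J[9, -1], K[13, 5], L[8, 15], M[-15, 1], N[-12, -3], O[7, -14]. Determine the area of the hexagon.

405.5

Σ = (58) + (155) + (233) + (57) + (189) + (119) = 811
Area = |Σ|/2 = 405.5.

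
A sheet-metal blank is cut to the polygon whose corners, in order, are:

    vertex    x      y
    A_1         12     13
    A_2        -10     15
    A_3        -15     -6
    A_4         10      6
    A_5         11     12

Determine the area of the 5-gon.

309

Apply the shoelace (surveyor's) formula: 2A = Σ (x_i·y_{i+1} − x_{i+1}·y_i), indices taken mod 5.
A_1→A_2: (12)(15) − (-10)(13) = 310
A_2→A_3: (-10)(-6) − (-15)(15) = 285
A_3→A_4: (-15)(6) − (10)(-6) = -30
A_4→A_5: (10)(12) − (11)(6) = 54
A_5→A_1: (11)(13) − (12)(12) = -1
Σ = 618
Area = |Σ|/2 = 309.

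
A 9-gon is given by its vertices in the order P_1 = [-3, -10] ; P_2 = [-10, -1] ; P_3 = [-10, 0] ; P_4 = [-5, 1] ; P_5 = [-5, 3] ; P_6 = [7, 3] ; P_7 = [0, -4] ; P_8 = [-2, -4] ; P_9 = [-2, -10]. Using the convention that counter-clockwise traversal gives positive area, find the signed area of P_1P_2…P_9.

Apply the surveyor's formula: 2A = Σ (x_i·y_{i+1} − x_{i+1}·y_i), indices taken mod 9.
Cross-terms: -97, -10, -10, -10, -36, -28, -8, 12, -10  ⇒  Σ = -197
Signed area = Σ/2 = -98.5 (negative ⇒ clockwise traversal).

-98.5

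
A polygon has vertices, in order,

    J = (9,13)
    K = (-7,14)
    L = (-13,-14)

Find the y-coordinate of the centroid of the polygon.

Apply the surveyor's formula. First the cross-terms c_i = x_i·y_{i+1} − x_{i+1}·y_i:
  217, 280, -43  ⇒  2A = 454, A = 227.
Then Σ (y_i + y_{i+1})·c_i = 5902, so ȳ = 5902 / (6·227) = 13/3.

13/3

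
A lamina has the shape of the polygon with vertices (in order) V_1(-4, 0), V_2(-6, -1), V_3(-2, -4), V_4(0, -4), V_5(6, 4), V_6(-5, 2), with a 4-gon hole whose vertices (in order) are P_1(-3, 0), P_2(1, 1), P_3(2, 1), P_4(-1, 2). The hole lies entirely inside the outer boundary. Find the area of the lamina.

45.5

Outer boundary:
Apply Gauss's area formula: 2A = Σ (x_i·y_{i+1} − x_{i+1}·y_i), indices taken mod 6.
Σ = (4) + (22) + (8) + (24) + (32) + (8) = 98
Area = |Σ|/2 = 49.
Hole:
Σ = (-3) + (-1) + (5) + (6) = 7
Area = |Σ|/2 = 3.5.
Net area = 49 − 3.5 = 45.5.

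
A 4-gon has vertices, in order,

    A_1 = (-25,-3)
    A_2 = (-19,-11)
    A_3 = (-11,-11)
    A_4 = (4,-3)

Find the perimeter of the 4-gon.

64

|A_1A_2| = √((6)² + (-8)²) = √100 = 10
|A_2A_3| = √((8)² + (0)²) = √64 = 8
|A_3A_4| = √((15)² + (8)²) = √289 = 17
|A_4A_1| = √((-29)² + (0)²) = √841 = 29
Perimeter = 10 + 8 + 17 + 29 = 64.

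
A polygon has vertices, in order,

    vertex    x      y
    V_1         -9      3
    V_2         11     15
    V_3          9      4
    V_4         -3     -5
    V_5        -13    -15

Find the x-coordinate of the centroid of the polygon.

Apply Gauss's area formula. First the cross-terms c_i = x_i·y_{i+1} − x_{i+1}·y_i:
  -168, -91, -33, -20, -174  ⇒  2A = -486, A = -243.
Then Σ (x_i + x_{i+1})·c_i = 1794, so x̄ = 1794 / (6·(-243)) = -299/243.

-299/243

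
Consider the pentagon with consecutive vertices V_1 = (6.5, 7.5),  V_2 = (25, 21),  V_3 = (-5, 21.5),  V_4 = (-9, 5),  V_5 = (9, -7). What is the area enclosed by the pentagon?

445.5

V_1→V_2: (6.5)(21) − (25)(7.5) = -51
V_2→V_3: (25)(21.5) − (-5)(21) = 642.5
V_3→V_4: (-5)(5) − (-9)(21.5) = 168.5
V_4→V_5: (-9)(-7) − (9)(5) = 18
V_5→V_1: (9)(7.5) − (6.5)(-7) = 113
Σ = 891
Area = |Σ|/2 = 445.5.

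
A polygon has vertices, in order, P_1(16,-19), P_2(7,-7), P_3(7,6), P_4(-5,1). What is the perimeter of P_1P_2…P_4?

70

|P_1P_2| = √((-9)² + (12)²) = √225 = 15
|P_2P_3| = √((0)² + (13)²) = √169 = 13
|P_3P_4| = √((-12)² + (-5)²) = √169 = 13
|P_4P_1| = √((21)² + (-20)²) = √841 = 29
Perimeter = 15 + 13 + 13 + 29 = 70.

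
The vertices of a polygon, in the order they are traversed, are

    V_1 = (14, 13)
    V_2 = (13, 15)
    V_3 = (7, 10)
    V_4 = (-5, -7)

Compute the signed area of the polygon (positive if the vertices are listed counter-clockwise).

Apply the shoelace formula: 2A = Σ (x_i·y_{i+1} − x_{i+1}·y_i), indices taken mod 4.
Cross-terms: 41, 25, 1, 33  ⇒  Σ = 100
Signed area = Σ/2 = 50 (positive ⇒ counter-clockwise traversal).

50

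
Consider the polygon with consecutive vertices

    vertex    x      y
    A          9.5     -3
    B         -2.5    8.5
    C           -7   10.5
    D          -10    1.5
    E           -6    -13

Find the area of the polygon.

Apply the surveyor's formula: 2A = Σ (x_i·y_{i+1} − x_{i+1}·y_i), indices taken mod 5.
Σ = (73.25) + (33.25) + (94.5) + (139) + (141.5) = 481.5
Area = |Σ|/2 = 240.75.

240.75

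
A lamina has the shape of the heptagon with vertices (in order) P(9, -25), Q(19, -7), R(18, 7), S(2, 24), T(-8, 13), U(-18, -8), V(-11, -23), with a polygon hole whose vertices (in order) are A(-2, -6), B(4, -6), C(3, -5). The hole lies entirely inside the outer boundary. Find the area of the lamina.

1203.5

Outer boundary:
Apply the shoelace formula: 2A = Σ (x_i·y_{i+1} − x_{i+1}·y_i), indices taken mod 7.
Cross-terms: 412, 259, 418, 218, 298, 326, 482  ⇒  Σ = 2413
Area = |Σ|/2 = 1206.5.
Hole:
Σ = (36) + (-2) + (-28) = 6
Area = |Σ|/2 = 3.
Net area = 1206.5 − 3 = 1203.5.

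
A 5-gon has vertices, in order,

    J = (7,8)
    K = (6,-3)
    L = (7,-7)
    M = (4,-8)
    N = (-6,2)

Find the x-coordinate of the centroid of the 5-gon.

Apply the shoelace formula. First the cross-terms c_i = x_i·y_{i+1} − x_{i+1}·y_i:
  -69, -21, -28, -40, -62  ⇒  2A = -220, A = -110.
Then Σ (x_i + x_{i+1})·c_i = -1460, so x̄ = -1460 / (6·(-110)) = 73/33.

73/33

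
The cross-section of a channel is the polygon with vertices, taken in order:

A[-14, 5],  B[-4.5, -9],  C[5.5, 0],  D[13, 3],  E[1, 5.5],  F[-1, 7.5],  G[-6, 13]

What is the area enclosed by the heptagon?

240

Apply the shoelace (surveyor's) formula: 2A = Σ (x_i·y_{i+1} − x_{i+1}·y_i), indices taken mod 7.
Cross-terms: 148.5, 49.5, 16.5, 68.5, 13, 32, 152  ⇒  Σ = 480
Area = |Σ|/2 = 240.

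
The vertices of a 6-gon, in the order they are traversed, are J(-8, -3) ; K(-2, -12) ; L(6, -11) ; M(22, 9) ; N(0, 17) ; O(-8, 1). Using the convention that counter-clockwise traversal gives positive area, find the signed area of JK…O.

511

J→K: (-8)(-12) − (-2)(-3) = 90
K→L: (-2)(-11) − (6)(-12) = 94
L→M: (6)(9) − (22)(-11) = 296
M→N: (22)(17) − (0)(9) = 374
N→O: (0)(1) − (-8)(17) = 136
O→J: (-8)(-3) − (-8)(1) = 32
Σ = 1022
Signed area = Σ/2 = 511 (positive ⇒ counter-clockwise traversal).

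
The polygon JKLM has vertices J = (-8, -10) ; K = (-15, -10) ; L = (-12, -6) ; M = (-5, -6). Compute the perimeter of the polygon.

|JK| = √((-7)² + (0)²) = √49 = 7
|KL| = √((3)² + (4)²) = √25 = 5
|LM| = √((7)² + (0)²) = √49 = 7
|MJ| = √((-3)² + (-4)²) = √25 = 5
Perimeter = 7 + 5 + 7 + 5 = 24.

24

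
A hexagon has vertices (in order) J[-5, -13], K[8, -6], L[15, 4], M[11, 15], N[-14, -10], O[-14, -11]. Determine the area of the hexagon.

Apply the surveyor's formula: 2A = Σ (x_i·y_{i+1} − x_{i+1}·y_i), indices taken mod 6.
J→K: (-5)(-6) − (8)(-13) = 134
K→L: (8)(4) − (15)(-6) = 122
L→M: (15)(15) − (11)(4) = 181
M→N: (11)(-10) − (-14)(15) = 100
N→O: (-14)(-11) − (-14)(-10) = 14
O→J: (-14)(-13) − (-5)(-11) = 127
Σ = 678
Area = |Σ|/2 = 339.

339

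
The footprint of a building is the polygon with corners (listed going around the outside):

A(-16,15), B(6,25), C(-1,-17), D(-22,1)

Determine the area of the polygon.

Cross-terms: -490, -77, -375, -314  ⇒  Σ = -1256
Area = |Σ|/2 = 628.

628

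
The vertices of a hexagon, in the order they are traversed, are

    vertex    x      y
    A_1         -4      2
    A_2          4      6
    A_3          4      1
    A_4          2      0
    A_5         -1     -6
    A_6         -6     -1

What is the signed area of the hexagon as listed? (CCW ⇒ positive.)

Apply Gauss's area formula: 2A = Σ (x_i·y_{i+1} − x_{i+1}·y_i), indices taken mod 6.
Σ = (-32) + (-20) + (-2) + (-12) + (-35) + (-16) = -117
Signed area = Σ/2 = -58.5 (negative ⇒ clockwise traversal).

-58.5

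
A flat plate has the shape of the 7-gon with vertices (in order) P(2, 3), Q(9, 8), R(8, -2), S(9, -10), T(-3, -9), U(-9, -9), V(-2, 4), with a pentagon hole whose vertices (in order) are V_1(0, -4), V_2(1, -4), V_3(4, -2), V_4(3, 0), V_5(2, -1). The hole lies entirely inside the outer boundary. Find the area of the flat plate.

Outer boundary:
Cross-terms: -11, -82, -62, -111, -54, -54, -14  ⇒  Σ = -388
Area = |Σ|/2 = 194.
Hole:
Apply the surveyor's formula: 2A = Σ (x_i·y_{i+1} − x_{i+1}·y_i), indices taken mod 5.
Cross-terms: 4, 14, 6, -3, -8  ⇒  Σ = 13
Area = |Σ|/2 = 6.5.
Net area = 194 − 6.5 = 187.5.

187.5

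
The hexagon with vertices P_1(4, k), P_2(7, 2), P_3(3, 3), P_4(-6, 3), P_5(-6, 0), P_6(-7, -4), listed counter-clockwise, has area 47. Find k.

The doubled signed area Σ (x_i y_{i+1} − x_{i+1} y_i) is linear in k.
With k=0 it equals 108; the coefficient of k is -14 (from the two edges through P_1).
So -14·k + 108 = 2·47 = 94 ⇒ k = 1.

1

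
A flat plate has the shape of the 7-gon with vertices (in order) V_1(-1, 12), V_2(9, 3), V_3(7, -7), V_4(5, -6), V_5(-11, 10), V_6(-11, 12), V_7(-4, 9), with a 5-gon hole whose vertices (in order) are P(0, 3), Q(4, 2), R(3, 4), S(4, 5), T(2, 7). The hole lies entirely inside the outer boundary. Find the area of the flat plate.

154.5

Outer boundary:
Σ = (-111) + (-84) + (-7) + (-16) + (-22) + (-51) + (-39) = -330
Area = |Σ|/2 = 165.
Hole:
P→Q: (0)(2) − (4)(3) = -12
Q→R: (4)(4) − (3)(2) = 10
R→S: (3)(5) − (4)(4) = -1
S→T: (4)(7) − (2)(5) = 18
T→P: (2)(3) − (0)(7) = 6
Σ = 21
Area = |Σ|/2 = 10.5.
Net area = 165 − 10.5 = 154.5.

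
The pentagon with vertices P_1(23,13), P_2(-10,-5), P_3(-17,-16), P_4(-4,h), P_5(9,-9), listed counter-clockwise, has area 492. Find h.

-23

Write out the shoelace sum; only the two edges meeting at P_4 involve h:
2·Area = [((-17)·h − (-4)·(-16)) + ((-4)·(-9) − 9·h)] + 414
       = -26·h + 386 = 984
⇒ h = -23.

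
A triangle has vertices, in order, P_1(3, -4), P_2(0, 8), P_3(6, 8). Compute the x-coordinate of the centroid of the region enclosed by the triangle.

3

Apply Gauss's area formula. First the cross-terms c_i = x_i·y_{i+1} − x_{i+1}·y_i:
  24, -48, -48  ⇒  2A = -72, A = -36.
Then Σ (x_i + x_{i+1})·c_i = -648, so x̄ = -648 / (6·(-36)) = 3.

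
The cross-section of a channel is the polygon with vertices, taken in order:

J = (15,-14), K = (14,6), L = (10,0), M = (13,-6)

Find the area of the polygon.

Apply the shoelace (surveyor's) formula: 2A = Σ (x_i·y_{i+1} − x_{i+1}·y_i), indices taken mod 4.
Cross-terms: 286, -60, -60, -92  ⇒  Σ = 74
Area = |Σ|/2 = 37.

37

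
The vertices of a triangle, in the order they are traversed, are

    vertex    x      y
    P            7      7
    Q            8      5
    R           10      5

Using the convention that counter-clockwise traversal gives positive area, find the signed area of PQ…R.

Apply Gauss's area formula: 2A = Σ (x_i·y_{i+1} − x_{i+1}·y_i), indices taken mod 3.
Σ = (-21) + (-10) + (35) = 4
Signed area = Σ/2 = 2 (positive ⇒ counter-clockwise traversal).

2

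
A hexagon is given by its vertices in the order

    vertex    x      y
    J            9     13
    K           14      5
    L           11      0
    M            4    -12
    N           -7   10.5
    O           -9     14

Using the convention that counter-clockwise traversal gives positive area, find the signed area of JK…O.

-306.25

Σ = (-137) + (-55) + (-132) + (-42) + (-3.5) + (-243) = -612.5
Signed area = Σ/2 = -306.25 (negative ⇒ clockwise traversal).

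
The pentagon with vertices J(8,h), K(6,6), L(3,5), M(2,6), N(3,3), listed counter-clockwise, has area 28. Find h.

The doubled signed area Σ (x_i y_{i+1} − x_{i+1} y_i) is linear in h.
With h=0 it equals 32; the coefficient of h is -3 (from the two edges through J).
So -3·h + 32 = 2·28 = 56 ⇒ h = -8.

-8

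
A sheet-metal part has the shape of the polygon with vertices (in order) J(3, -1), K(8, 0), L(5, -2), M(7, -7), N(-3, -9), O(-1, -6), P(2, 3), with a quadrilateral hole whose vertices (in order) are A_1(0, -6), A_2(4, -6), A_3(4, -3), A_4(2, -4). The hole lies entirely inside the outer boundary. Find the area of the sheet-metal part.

Outer boundary:
Σ = (8) + (-16) + (-21) + (-84) + (9) + (9) + (-11) = -106
Area = |Σ|/2 = 53.
Hole:
Cross-terms: 24, 12, -10, -12  ⇒  Σ = 14
Area = |Σ|/2 = 7.
Net area = 53 − 7 = 46.

46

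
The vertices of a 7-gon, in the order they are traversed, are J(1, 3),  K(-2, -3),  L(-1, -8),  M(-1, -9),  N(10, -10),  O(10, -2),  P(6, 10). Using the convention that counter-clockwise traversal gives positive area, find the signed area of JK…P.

158.5

Apply the shoelace (surveyor's) formula: 2A = Σ (x_i·y_{i+1} − x_{i+1}·y_i), indices taken mod 7.
J→K: (1)(-3) − (-2)(3) = 3
K→L: (-2)(-8) − (-1)(-3) = 13
L→M: (-1)(-9) − (-1)(-8) = 1
M→N: (-1)(-10) − (10)(-9) = 100
N→O: (10)(-2) − (10)(-10) = 80
O→P: (10)(10) − (6)(-2) = 112
P→J: (6)(3) − (1)(10) = 8
Σ = 317
Signed area = Σ/2 = 158.5 (positive ⇒ counter-clockwise traversal).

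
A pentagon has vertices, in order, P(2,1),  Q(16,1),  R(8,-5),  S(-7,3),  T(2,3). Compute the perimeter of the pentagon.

|PQ| = √((14)² + (0)²) = √196 = 14
|QR| = √((-8)² + (-6)²) = √100 = 10
|RS| = √((-15)² + (8)²) = √289 = 17
|ST| = √((9)² + (0)²) = √81 = 9
|TP| = √((0)² + (-2)²) = √4 = 2
Perimeter = 14 + 10 + 17 + 9 + 2 = 52.

52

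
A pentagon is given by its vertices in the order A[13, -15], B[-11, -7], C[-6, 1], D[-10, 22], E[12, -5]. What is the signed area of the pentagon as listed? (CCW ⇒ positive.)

-380

Apply Gauss's area formula: 2A = Σ (x_i·y_{i+1} − x_{i+1}·y_i), indices taken mod 5.
Cross-terms: -256, -53, -122, -214, -115  ⇒  Σ = -760
Signed area = Σ/2 = -380 (negative ⇒ clockwise traversal).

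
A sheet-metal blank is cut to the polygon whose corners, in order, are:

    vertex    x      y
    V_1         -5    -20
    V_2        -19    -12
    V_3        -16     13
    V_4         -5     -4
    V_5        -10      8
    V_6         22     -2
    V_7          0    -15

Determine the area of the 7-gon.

635.5

Apply Gauss's area formula: 2A = Σ (x_i·y_{i+1} − x_{i+1}·y_i), indices taken mod 7.
Σ = (-320) + (-439) + (129) + (-80) + (-156) + (-330) + (-75) = -1271
Area = |Σ|/2 = 635.5.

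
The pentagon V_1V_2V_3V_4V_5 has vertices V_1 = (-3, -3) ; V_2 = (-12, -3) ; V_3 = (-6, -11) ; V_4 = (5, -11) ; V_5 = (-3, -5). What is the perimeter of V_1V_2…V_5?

|V_1V_2| = √((-9)² + (0)²) = √81 = 9
|V_2V_3| = √((6)² + (-8)²) = √100 = 10
|V_3V_4| = √((11)² + (0)²) = √121 = 11
|V_4V_5| = √((-8)² + (6)²) = √100 = 10
|V_5V_1| = √((0)² + (2)²) = √4 = 2
Perimeter = 9 + 10 + 11 + 10 + 2 = 42.

42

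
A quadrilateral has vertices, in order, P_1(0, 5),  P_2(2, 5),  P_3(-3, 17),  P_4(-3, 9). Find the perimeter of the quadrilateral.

|P_1P_2| = √((2)² + (0)²) = √4 = 2
|P_2P_3| = √((-5)² + (12)²) = √169 = 13
|P_3P_4| = √((0)² + (-8)²) = √64 = 8
|P_4P_1| = √((3)² + (-4)²) = √25 = 5
Perimeter = 2 + 13 + 8 + 5 = 28.

28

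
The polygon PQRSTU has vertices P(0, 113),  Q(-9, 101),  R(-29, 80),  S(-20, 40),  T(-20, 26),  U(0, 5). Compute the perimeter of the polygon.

236

|PQ| = √((-9)² + (-12)²) = √225 = 15
|QR| = √((-20)² + (-21)²) = √841 = 29
|RS| = √((9)² + (-40)²) = √1681 = 41
|ST| = √((0)² + (-14)²) = √196 = 14
|TU| = √((20)² + (-21)²) = √841 = 29
|UP| = √((0)² + (108)²) = √11664 = 108
Perimeter = 15 + 29 + 41 + 14 + 29 + 108 = 236.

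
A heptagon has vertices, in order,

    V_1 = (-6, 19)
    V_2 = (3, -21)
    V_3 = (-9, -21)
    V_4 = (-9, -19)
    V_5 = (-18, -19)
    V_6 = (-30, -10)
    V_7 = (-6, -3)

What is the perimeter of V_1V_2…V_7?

|V_1V_2| = √((9)² + (-40)²) = √1681 = 41
|V_2V_3| = √((-12)² + (0)²) = √144 = 12
|V_3V_4| = √((0)² + (2)²) = √4 = 2
|V_4V_5| = √((-9)² + (0)²) = √81 = 9
|V_5V_6| = √((-12)² + (9)²) = √225 = 15
|V_6V_7| = √((24)² + (7)²) = √625 = 25
|V_7V_1| = √((0)² + (22)²) = √484 = 22
Perimeter = 41 + 12 + 2 + 9 + 15 + 25 + 22 = 126.

126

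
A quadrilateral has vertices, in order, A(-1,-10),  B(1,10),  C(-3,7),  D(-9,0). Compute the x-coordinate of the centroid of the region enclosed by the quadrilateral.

Apply the surveyor's formula. First the cross-terms c_i = x_i·y_{i+1} − x_{i+1}·y_i:
  0, 37, 63, 90  ⇒  2A = 190, A = 95.
Then Σ (x_i + x_{i+1})·c_i = -1730, so x̄ = -1730 / (6·95) = -173/57.

-173/57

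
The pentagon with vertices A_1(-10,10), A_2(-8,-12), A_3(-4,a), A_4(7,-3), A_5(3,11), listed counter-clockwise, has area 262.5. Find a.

Write out the shoelace sum; only the two edges meeting at A_3 involve a:
2·Area = [((-8)·a − (-4)·(-12)) + ((-4)·(-3) − 7·a)] + 426
       = -15·a + 390 = 525
⇒ a = -9.

-9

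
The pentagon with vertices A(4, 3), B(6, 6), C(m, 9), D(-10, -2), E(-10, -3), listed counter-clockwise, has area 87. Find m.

-4

The doubled signed area Σ (x_i y_{i+1} − x_{i+1} y_i) is linear in m.
With m=0 it equals 142; the coefficient of m is -8 (from the two edges through C).
So -8·m + 142 = 2·87 = 174 ⇒ m = -4.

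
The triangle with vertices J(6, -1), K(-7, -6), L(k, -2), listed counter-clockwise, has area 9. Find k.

7

The doubled signed area Σ (x_i y_{i+1} − x_{i+1} y_i) is linear in k.
With k=0 it equals -17; the coefficient of k is 5 (from the two edges through L).
So 5·k + -17 = 2·9 = 18 ⇒ k = 7.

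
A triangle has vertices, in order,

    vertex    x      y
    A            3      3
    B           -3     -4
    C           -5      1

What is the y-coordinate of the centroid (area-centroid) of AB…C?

0

Apply the shoelace formula. First the cross-terms c_i = x_i·y_{i+1} − x_{i+1}·y_i:
  -3, -23, -18  ⇒  2A = -44, A = -22.
Then Σ (y_i + y_{i+1})·c_i = 0, so ȳ = 0 / (6·(-22)) = 0.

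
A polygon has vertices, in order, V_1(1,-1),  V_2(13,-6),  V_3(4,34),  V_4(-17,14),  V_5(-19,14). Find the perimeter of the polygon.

|V_1V_2| = √((12)² + (-5)²) = √169 = 13
|V_2V_3| = √((-9)² + (40)²) = √1681 = 41
|V_3V_4| = √((-21)² + (-20)²) = √841 = 29
|V_4V_5| = √((-2)² + (0)²) = √4 = 2
|V_5V_1| = √((20)² + (-15)²) = √625 = 25
Perimeter = 13 + 41 + 29 + 2 + 25 = 110.

110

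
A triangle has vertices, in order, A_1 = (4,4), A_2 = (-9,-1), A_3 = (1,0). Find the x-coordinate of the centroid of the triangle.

-4/3

Apply the shoelace formula. First the cross-terms c_i = x_i·y_{i+1} − x_{i+1}·y_i:
  32, 1, 4  ⇒  2A = 37, A = 18.5.
Then Σ (x_i + x_{i+1})·c_i = -148, so x̄ = -148 / (6·18.5) = -4/3.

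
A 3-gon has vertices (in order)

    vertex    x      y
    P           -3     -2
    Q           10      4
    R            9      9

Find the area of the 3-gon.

Apply the shoelace formula: 2A = Σ (x_i·y_{i+1} − x_{i+1}·y_i), indices taken mod 3.
Σ = (8) + (54) + (9) = 71
Area = |Σ|/2 = 35.5.

35.5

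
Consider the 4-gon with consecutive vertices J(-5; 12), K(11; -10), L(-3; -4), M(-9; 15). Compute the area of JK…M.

Apply the surveyor's formula: 2A = Σ (x_i·y_{i+1} − x_{i+1}·y_i), indices taken mod 4.
J→K: (-5)(-10) − (11)(12) = -82
K→L: (11)(-4) − (-3)(-10) = -74
L→M: (-3)(15) − (-9)(-4) = -81
M→J: (-9)(12) − (-5)(15) = -33
Σ = -270
Area = |Σ|/2 = 135.

135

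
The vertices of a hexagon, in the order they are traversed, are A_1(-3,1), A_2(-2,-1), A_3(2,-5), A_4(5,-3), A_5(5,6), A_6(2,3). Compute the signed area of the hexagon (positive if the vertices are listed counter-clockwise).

47.5

Apply the shoelace (surveyor's) formula: 2A = Σ (x_i·y_{i+1} − x_{i+1}·y_i), indices taken mod 6.
Σ = (5) + (12) + (19) + (45) + (3) + (11) = 95
Signed area = Σ/2 = 47.5 (positive ⇒ counter-clockwise traversal).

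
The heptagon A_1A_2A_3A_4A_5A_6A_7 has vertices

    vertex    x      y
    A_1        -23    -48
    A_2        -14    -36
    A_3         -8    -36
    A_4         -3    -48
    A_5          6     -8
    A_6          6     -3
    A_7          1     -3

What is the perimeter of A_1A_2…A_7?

136

|A_1A_2| = √((9)² + (12)²) = √225 = 15
|A_2A_3| = √((6)² + (0)²) = √36 = 6
|A_3A_4| = √((5)² + (-12)²) = √169 = 13
|A_4A_5| = √((9)² + (40)²) = √1681 = 41
|A_5A_6| = √((0)² + (5)²) = √25 = 5
|A_6A_7| = √((-5)² + (0)²) = √25 = 5
|A_7A_1| = √((-24)² + (-45)²) = √2601 = 51
Perimeter = 15 + 6 + 13 + 41 + 5 + 5 + 51 = 136.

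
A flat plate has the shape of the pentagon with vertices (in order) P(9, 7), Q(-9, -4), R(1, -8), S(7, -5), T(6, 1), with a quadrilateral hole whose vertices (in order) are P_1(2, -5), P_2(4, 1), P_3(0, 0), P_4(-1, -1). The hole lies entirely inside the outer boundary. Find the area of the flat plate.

97.5

Outer boundary:
Σ = (27) + (76) + (51) + (37) + (33) = 224
Area = |Σ|/2 = 112.
Hole:
Apply Gauss's area formula: 2A = Σ (x_i·y_{i+1} − x_{i+1}·y_i), indices taken mod 4.
Σ = (22) + (0) + (0) + (7) = 29
Area = |Σ|/2 = 14.5.
Net area = 112 − 14.5 = 97.5.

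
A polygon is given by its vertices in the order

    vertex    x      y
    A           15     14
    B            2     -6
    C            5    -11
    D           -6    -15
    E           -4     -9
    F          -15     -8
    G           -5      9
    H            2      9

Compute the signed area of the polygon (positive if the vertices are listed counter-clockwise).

Apply Gauss's area formula: 2A = Σ (x_i·y_{i+1} − x_{i+1}·y_i), indices taken mod 8.
Σ = (-118) + (8) + (-141) + (-6) + (-103) + (-175) + (-63) + (-107) = -705
Signed area = Σ/2 = -352.5 (negative ⇒ clockwise traversal).

-352.5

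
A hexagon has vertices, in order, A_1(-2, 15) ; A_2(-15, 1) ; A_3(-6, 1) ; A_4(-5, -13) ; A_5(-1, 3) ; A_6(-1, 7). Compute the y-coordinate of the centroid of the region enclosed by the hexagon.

Apply Gauss's area formula. First the cross-terms c_i = x_i·y_{i+1} − x_{i+1}·y_i:
  223, -9, 83, -28, -4, -1  ⇒  2A = 264, A = 132.
Then Σ (y_i + y_{i+1})·c_i = 2772, so ȳ = 2772 / (6·132) = 3.5.

3.5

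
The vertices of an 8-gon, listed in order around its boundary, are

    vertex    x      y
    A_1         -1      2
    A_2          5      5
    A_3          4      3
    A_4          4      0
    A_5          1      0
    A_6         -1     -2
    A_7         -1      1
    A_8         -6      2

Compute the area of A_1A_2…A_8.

21.5

Apply the shoelace formula: 2A = Σ (x_i·y_{i+1} − x_{i+1}·y_i), indices taken mod 8.
Σ = (-15) + (-5) + (-12) + (0) + (-2) + (-3) + (4) + (-10) = -43
Area = |Σ|/2 = 21.5.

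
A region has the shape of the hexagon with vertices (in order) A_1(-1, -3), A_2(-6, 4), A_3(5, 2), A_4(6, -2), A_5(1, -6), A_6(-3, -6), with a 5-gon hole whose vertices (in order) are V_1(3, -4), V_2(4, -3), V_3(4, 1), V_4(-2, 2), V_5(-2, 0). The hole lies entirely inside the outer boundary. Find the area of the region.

43

Outer boundary:
Σ = (-22) + (-32) + (-22) + (-34) + (-24) + (3) = -131
Area = |Σ|/2 = 65.5.
Hole:
Σ = (7) + (16) + (10) + (4) + (8) = 45
Area = |Σ|/2 = 22.5.
Net area = 65.5 − 22.5 = 43.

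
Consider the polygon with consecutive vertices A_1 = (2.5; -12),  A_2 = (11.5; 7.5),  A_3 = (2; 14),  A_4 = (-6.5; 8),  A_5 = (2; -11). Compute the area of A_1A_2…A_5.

234.375

Apply the surveyor's formula: 2A = Σ (x_i·y_{i+1} − x_{i+1}·y_i), indices taken mod 5.
Σ = (156.75) + (146) + (107) + (55.5) + (3.5) = 468.75
Area = |Σ|/2 = 234.375.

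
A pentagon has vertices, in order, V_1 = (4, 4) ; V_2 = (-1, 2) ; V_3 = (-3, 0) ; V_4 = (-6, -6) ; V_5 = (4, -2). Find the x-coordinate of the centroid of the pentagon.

Apply the shoelace formula. First the cross-terms c_i = x_i·y_{i+1} − x_{i+1}·y_i:
  12, 6, 18, 36, 24  ⇒  2A = 96, A = 48.
Then Σ (x_i + x_{i+1})·c_i = -30, so x̄ = -30 / (6·48) = -5/48.

-5/48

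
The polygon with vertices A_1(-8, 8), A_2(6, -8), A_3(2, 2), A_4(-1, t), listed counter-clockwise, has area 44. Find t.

Write out the shoelace sum; only the two edges meeting at A_4 involve t:
2·Area = [(2·t − (-1)·2) + ((-1)·8 − (-8)·t)] + 44
       = 10·t + 38 = 88
⇒ t = 5.

5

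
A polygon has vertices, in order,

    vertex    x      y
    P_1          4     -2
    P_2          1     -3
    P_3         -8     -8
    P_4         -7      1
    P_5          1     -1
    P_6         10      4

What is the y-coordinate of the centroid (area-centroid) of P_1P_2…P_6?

-410/183

Apply the shoelace (surveyor's) formula. First the cross-terms c_i = x_i·y_{i+1} − x_{i+1}·y_i:
  -10, -32, -64, 6, 14, -36  ⇒  2A = -122, A = -61.
Then Σ (y_i + y_{i+1})·c_i = 820, so ȳ = 820 / (6·(-61)) = -410/183.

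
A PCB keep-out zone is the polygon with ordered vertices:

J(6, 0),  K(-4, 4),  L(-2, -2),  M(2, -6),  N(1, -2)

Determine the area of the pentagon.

Σ = (24) + (16) + (16) + (2) + (12) = 70
Area = |Σ|/2 = 35.

35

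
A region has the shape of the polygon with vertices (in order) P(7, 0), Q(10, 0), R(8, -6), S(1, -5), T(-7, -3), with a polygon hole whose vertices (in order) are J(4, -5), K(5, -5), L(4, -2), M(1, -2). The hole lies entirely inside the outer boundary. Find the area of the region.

Outer boundary:
Apply the shoelace formula: 2A = Σ (x_i·y_{i+1} − x_{i+1}·y_i), indices taken mod 5.
P→Q: (7)(0) − (10)(0) = 0
Q→R: (10)(-6) − (8)(0) = -60
R→S: (8)(-5) − (1)(-6) = -34
S→T: (1)(-3) − (-7)(-5) = -38
T→P: (-7)(0) − (7)(-3) = 21
Σ = -111
Area = |Σ|/2 = 55.5.
Hole:
Σ = (5) + (10) + (-6) + (3) = 12
Area = |Σ|/2 = 6.
Net area = 55.5 − 6 = 49.5.

49.5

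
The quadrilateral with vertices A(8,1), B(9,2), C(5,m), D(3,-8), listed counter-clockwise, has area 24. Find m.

Write out the shoelace sum; only the two edges meeting at C involve m:
2·Area = [(9·m − 5·2) + (5·(-8) − 3·m)] + 74
       = 6·m + 24 = 48
⇒ m = 4.

4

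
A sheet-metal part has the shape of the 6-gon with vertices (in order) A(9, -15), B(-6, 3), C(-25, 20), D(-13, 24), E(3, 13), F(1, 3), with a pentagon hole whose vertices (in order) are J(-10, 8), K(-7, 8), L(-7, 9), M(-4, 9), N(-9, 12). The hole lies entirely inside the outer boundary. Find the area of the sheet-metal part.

356

Outer boundary:
Apply the shoelace formula: 2A = Σ (x_i·y_{i+1} − x_{i+1}·y_i), indices taken mod 6.
Σ = (-63) + (-45) + (-340) + (-241) + (-4) + (-42) = -735
Area = |Σ|/2 = 367.5.
Hole:
Apply the shoelace formula: 2A = Σ (x_i·y_{i+1} − x_{i+1}·y_i), indices taken mod 5.
J→K: (-10)(8) − (-7)(8) = -24
K→L: (-7)(9) − (-7)(8) = -7
L→M: (-7)(9) − (-4)(9) = -27
M→N: (-4)(12) − (-9)(9) = 33
N→J: (-9)(8) − (-10)(12) = 48
Σ = 23
Area = |Σ|/2 = 11.5.
Net area = 367.5 − 11.5 = 356.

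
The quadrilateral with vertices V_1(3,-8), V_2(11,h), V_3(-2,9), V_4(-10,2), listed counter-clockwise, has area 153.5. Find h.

Write out the shoelace sum; only the two edges meeting at V_2 involve h:
2·Area = [(3·h − 11·(-8)) + (11·9 − (-2)·h)] + 160
       = 5·h + 347 = 307
⇒ h = -8.

-8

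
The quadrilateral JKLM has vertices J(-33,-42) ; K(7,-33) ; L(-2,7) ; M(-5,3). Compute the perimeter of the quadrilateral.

|JK| = √((40)² + (9)²) = √1681 = 41
|KL| = √((-9)² + (40)²) = √1681 = 41
|LM| = √((-3)² + (-4)²) = √25 = 5
|MJ| = √((-28)² + (-45)²) = √2809 = 53
Perimeter = 41 + 41 + 5 + 53 = 140.

140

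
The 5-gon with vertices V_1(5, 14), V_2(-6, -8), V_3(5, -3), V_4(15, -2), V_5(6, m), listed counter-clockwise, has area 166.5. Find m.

10

The doubled signed area Σ (x_i y_{i+1} − x_{i+1} y_i) is linear in m.
With m=0 it equals 233; the coefficient of m is 10 (from the two edges through V_5).
So 10·m + 233 = 2·166.5 = 333 ⇒ m = 10.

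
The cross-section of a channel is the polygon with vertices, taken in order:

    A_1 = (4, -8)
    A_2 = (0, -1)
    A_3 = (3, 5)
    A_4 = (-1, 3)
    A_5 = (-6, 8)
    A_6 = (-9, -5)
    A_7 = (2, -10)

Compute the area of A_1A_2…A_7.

A_1→A_2: (4)(-1) − (0)(-8) = -4
A_2→A_3: (0)(5) − (3)(-1) = 3
A_3→A_4: (3)(3) − (-1)(5) = 14
A_4→A_5: (-1)(8) − (-6)(3) = 10
A_5→A_6: (-6)(-5) − (-9)(8) = 102
A_6→A_7: (-9)(-10) − (2)(-5) = 100
A_7→A_1: (2)(-8) − (4)(-10) = 24
Σ = 249
Area = |Σ|/2 = 124.5.

124.5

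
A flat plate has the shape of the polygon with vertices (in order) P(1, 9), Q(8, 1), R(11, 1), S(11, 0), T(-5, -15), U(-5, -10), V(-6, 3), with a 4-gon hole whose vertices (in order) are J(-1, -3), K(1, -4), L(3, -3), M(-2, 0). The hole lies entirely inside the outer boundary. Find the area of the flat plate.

Outer boundary:
Apply Gauss's area formula: 2A = Σ (x_i·y_{i+1} − x_{i+1}·y_i), indices taken mod 7.
Σ = (-71) + (-3) + (-11) + (-165) + (-25) + (-75) + (-57) = -407
Area = |Σ|/2 = 203.5.
Hole:
Apply the shoelace (surveyor's) formula: 2A = Σ (x_i·y_{i+1} − x_{i+1}·y_i), indices taken mod 4.
Cross-terms: 7, 9, -6, 6  ⇒  Σ = 16
Area = |Σ|/2 = 8.
Net area = 203.5 − 8 = 195.5.

195.5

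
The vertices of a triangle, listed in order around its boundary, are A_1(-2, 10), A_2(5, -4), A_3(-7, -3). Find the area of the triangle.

80.5

Σ = (-42) + (-43) + (-76) = -161
Area = |Σ|/2 = 80.5.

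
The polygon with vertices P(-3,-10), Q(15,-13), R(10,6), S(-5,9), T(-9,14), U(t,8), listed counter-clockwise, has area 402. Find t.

The doubled signed area Σ (x_i y_{i+1} − x_{i+1} y_i) is linear in t.
With t=0 it equals 492; the coefficient of t is -24 (from the two edges through U).
So -24·t + 492 = 2·402 = 804 ⇒ t = -13.

-13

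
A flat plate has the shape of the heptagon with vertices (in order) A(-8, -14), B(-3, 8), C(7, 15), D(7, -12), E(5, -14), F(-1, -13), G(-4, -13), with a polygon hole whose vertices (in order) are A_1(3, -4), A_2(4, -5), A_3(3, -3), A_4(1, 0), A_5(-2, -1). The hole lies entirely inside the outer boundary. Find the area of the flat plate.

Outer boundary:
Apply the surveyor's formula: 2A = Σ (x_i·y_{i+1} − x_{i+1}·y_i), indices taken mod 7.
Cross-terms: -106, -101, -189, -38, -79, -39, -48  ⇒  Σ = -600
Area = |Σ|/2 = 300.
Hole:
Apply Gauss's area formula: 2A = Σ (x_i·y_{i+1} − x_{i+1}·y_i), indices taken mod 5.
Cross-terms: 1, 3, 3, -1, 11  ⇒  Σ = 17
Area = |Σ|/2 = 8.5.
Net area = 300 − 8.5 = 291.5.

291.5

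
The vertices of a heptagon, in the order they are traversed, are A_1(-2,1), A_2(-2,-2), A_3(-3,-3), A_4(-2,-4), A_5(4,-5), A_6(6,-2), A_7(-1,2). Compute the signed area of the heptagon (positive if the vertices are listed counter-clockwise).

Apply Gauss's area formula: 2A = Σ (x_i·y_{i+1} − x_{i+1}·y_i), indices taken mod 7.
Σ = (6) + (0) + (6) + (26) + (22) + (10) + (3) = 73
Signed area = Σ/2 = 36.5 (positive ⇒ counter-clockwise traversal).

36.5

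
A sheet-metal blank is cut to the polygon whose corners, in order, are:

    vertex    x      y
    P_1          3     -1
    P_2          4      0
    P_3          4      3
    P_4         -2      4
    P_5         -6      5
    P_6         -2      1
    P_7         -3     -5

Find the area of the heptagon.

43.5

Apply the shoelace formula: 2A = Σ (x_i·y_{i+1} − x_{i+1}·y_i), indices taken mod 7.
Σ = (4) + (12) + (22) + (14) + (4) + (13) + (18) = 87
Area = |Σ|/2 = 43.5.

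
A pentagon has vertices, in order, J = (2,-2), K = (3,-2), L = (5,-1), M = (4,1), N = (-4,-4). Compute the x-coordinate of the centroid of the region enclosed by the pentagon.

115/66

Apply the shoelace formula. First the cross-terms c_i = x_i·y_{i+1} − x_{i+1}·y_i:
  2, 7, 9, -12, 16  ⇒  2A = 22, A = 11.
Then Σ (x_i + x_{i+1})·c_i = 115, so x̄ = 115 / (6·11) = 115/66.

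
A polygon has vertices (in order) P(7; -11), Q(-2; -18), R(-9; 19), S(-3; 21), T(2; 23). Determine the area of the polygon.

387

Apply the shoelace (surveyor's) formula: 2A = Σ (x_i·y_{i+1} − x_{i+1}·y_i), indices taken mod 5.
Σ = (-148) + (-200) + (-132) + (-111) + (-183) = -774
Area = |Σ|/2 = 387.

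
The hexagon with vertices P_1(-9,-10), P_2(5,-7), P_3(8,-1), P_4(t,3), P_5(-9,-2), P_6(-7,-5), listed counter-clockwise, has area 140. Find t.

Write out the shoelace sum; only the two edges meeting at P_4 involve t:
2·Area = [(8·3 − t·(-1)) + (t·(-2) − (-9)·3)] + 220
       = -1·t + 271 = 280
⇒ t = -9.

-9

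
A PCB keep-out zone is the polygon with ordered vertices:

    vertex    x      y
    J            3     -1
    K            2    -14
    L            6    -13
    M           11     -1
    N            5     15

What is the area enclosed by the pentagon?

Σ = (-40) + (58) + (137) + (170) + (-50) = 275
Area = |Σ|/2 = 137.5.

137.5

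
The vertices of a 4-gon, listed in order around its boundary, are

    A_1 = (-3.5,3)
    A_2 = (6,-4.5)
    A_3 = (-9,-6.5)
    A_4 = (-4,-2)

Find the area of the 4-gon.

Apply the surveyor's formula: 2A = Σ (x_i·y_{i+1} − x_{i+1}·y_i), indices taken mod 4.
Cross-terms: -2.25, -79.5, -8, -19  ⇒  Σ = -108.75
Area = |Σ|/2 = 54.375.

54.375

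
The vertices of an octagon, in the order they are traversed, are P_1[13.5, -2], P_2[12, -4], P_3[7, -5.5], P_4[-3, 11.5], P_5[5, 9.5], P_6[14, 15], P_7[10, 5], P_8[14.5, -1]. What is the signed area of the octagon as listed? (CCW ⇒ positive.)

Apply the shoelace (surveyor's) formula: 2A = Σ (x_i·y_{i+1} − x_{i+1}·y_i), indices taken mod 8.
P_1→P_2: (13.5)(-4) − (12)(-2) = -30
P_2→P_3: (12)(-5.5) − (7)(-4) = -38
P_3→P_4: (7)(11.5) − (-3)(-5.5) = 64
P_4→P_5: (-3)(9.5) − (5)(11.5) = -86
P_5→P_6: (5)(15) − (14)(9.5) = -58
P_6→P_7: (14)(5) − (10)(15) = -80
P_7→P_8: (10)(-1) − (14.5)(5) = -82.5
P_8→P_1: (14.5)(-2) − (13.5)(-1) = -15.5
Σ = -326
Signed area = Σ/2 = -163 (negative ⇒ clockwise traversal).

-163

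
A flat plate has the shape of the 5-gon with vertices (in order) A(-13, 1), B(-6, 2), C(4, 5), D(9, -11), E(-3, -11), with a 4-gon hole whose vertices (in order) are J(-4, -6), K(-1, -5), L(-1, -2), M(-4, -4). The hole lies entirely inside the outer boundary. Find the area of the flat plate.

205

Outer boundary:
Σ = (-20) + (-38) + (-89) + (-132) + (-146) = -425
Area = |Σ|/2 = 212.5.
Hole:
Apply the shoelace (surveyor's) formula: 2A = Σ (x_i·y_{i+1} − x_{i+1}·y_i), indices taken mod 4.
Σ = (14) + (-3) + (-4) + (8) = 15
Area = |Σ|/2 = 7.5.
Net area = 212.5 − 7.5 = 205.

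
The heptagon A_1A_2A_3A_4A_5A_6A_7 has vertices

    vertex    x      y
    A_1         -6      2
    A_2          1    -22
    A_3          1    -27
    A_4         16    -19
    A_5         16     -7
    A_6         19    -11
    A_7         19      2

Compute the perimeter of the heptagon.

|A_1A_2| = √((7)² + (-24)²) = √625 = 25
|A_2A_3| = √((0)² + (-5)²) = √25 = 5
|A_3A_4| = √((15)² + (8)²) = √289 = 17
|A_4A_5| = √((0)² + (12)²) = √144 = 12
|A_5A_6| = √((3)² + (-4)²) = √25 = 5
|A_6A_7| = √((0)² + (13)²) = √169 = 13
|A_7A_1| = √((-25)² + (0)²) = √625 = 25
Perimeter = 25 + 5 + 17 + 12 + 5 + 13 + 25 = 102.

102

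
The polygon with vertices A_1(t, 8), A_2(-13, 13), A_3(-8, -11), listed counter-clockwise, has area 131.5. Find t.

The doubled signed area Σ (x_i y_{i+1} − x_{i+1} y_i) is linear in t.
With t=0 it equals 287; the coefficient of t is 24 (from the two edges through A_1).
So 24·t + 287 = 2·131.5 = 263 ⇒ t = -1.

-1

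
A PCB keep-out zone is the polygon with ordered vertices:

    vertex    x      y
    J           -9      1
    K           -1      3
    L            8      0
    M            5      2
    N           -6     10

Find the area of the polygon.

Cross-terms: -26, -24, 16, 62, 84  ⇒  Σ = 112
Area = |Σ|/2 = 56.

56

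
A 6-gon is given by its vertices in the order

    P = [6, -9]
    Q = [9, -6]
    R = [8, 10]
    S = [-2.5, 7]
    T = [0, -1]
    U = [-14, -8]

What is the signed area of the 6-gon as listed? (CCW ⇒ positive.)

213.25

P→Q: (6)(-6) − (9)(-9) = 45
Q→R: (9)(10) − (8)(-6) = 138
R→S: (8)(7) − (-2.5)(10) = 81
S→T: (-2.5)(-1) − (0)(7) = 2.5
T→U: (0)(-8) − (-14)(-1) = -14
U→P: (-14)(-9) − (6)(-8) = 174
Σ = 426.5
Signed area = Σ/2 = 213.25 (positive ⇒ counter-clockwise traversal).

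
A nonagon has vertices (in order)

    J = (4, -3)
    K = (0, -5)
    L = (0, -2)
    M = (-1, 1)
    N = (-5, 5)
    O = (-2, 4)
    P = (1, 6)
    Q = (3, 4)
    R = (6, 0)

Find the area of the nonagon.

Apply Gauss's area formula: 2A = Σ (x_i·y_{i+1} − x_{i+1}·y_i), indices taken mod 9.
Σ = (-20) + (0) + (-2) + (0) + (-10) + (-16) + (-14) + (-24) + (-18) = -104
Area = |Σ|/2 = 52.

52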